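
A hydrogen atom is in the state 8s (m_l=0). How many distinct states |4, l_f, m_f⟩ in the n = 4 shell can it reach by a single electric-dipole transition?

E1 requires Δl = ±1, so l_f ∈ {-1, 1}; with 0 ≤ l_f ≤ n_f−1 = 3, the allowed l_f values are {1}.
For l_f = 1: m_f ∈ {m_i−1, m_i, m_i+1} ∩ [−1, 1] = {-1, 0, 1} → 3 states.
Total: 3.

3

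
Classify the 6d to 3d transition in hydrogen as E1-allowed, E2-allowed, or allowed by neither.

Δl = 2 − 2 = +0; l_i + l_f = 4.
E1 (Δl = ±1): not satisfied.
E2 (Δl = 0,±2, l_i+l_f ≥ 2): satisfied.

E2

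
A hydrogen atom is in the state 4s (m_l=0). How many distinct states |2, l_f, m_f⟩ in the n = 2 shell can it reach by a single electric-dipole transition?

E1 requires Δl = ±1, so l_f ∈ {-1, 1}; with 0 ≤ l_f ≤ n_f−1 = 1, the allowed l_f values are {1}.
For l_f = 1: m_f ∈ {m_i−1, m_i, m_i+1} ∩ [−1, 1] = {-1, 0, 1} → 3 states.
Total: 3.

3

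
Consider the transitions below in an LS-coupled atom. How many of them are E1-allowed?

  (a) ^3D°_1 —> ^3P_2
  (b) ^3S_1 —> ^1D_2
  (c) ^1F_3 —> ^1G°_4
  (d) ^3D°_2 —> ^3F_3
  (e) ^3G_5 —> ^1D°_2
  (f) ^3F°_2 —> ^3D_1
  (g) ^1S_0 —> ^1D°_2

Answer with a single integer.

(a) allowed
(b) forbidden (parity, ΔS, ΔL fail)
(c) allowed
(d) allowed
(e) forbidden (ΔS, ΔL, ΔJ fail)
(f) allowed
(g) forbidden (ΔL, ΔJ fail)
Total allowed: 4 of 7.

4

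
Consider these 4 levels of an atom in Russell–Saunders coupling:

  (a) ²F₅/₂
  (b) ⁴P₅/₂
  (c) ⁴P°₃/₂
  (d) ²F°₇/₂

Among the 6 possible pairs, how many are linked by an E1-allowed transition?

(a)–(b): forbidden (parity, ΔS, ΔL).
(a)–(c): forbidden (ΔS, ΔL).
(a)–(d): allowed.
(b)–(c): allowed.
(b)–(d): forbidden (ΔS, ΔL).
(c)–(d): forbidden (parity, ΔS, ΔL, ΔJ).
Allowed pairs: 2 of 6.

2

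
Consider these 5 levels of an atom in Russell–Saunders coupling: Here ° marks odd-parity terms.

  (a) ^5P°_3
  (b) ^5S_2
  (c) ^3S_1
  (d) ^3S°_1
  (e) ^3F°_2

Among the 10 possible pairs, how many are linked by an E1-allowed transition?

(a)–(b): allowed.
(a)–(c): forbidden (ΔS, ΔJ).
(a)–(d): forbidden (parity, ΔS, ΔJ).
(a)–(e): forbidden (parity, ΔS, ΔL).
(b)–(c): forbidden (parity, ΔS, ΔL).
(b)–(d): forbidden (ΔS, ΔL).
(b)–(e): forbidden (ΔS, ΔL).
(c)–(d): forbidden (ΔL).
(c)–(e): forbidden (ΔL).
(d)–(e): forbidden (parity, ΔL).
Allowed pairs: 1 of 10.

1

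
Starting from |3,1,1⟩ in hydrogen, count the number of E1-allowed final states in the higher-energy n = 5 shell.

E1 requires Δl = ±1, so l_f ∈ {0, 2}; with 0 ≤ l_f ≤ n_f−1 = 4, the allowed l_f values are {0, 2}.
For l_f = 0: m_f ∈ {m_i−1, m_i, m_i+1} ∩ [−0, 0] = {0} → 1 state.
For l_f = 2: m_f ∈ {m_i−1, m_i, m_i+1} ∩ [−2, 2] = {0, 1, 2} → 3 states.
Total: 4.

4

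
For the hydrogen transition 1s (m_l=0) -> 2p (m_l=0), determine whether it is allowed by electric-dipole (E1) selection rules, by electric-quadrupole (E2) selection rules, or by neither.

Δl = 1 − 0 = +1; l_i + l_f = 1.
Δm_l = +0.
E1 (Δl = ±1, |Δm_l| ≤ 1): satisfied.
E2 (Δl = 0,±2, l_i+l_f ≥ 2, |Δm_l| ≤ 2): not satisfied.

E1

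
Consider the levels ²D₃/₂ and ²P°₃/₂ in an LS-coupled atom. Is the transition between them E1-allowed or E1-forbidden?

allowed

ΔJ = 0, ±1 (not J=0↔0): J: 3/2 → 3/2, ΔJ = +0 — satisfied.
ΔL = 0, ±1 (not L=0↔0): L: 2 → 1, ΔL = -1 — satisfied.
Parity must change: even → odd — satisfied.
ΔS = 0: S: 1/2 → 1/2 — satisfied.
All four E1 rules are satisfied.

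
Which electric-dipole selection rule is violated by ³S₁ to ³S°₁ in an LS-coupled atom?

Reading off the term symbols: S 1→1, L 0→0, J 1→1, parity even→odd.
ΔS = 0: S: 1 → 1 — ok.
ΔJ = 0, ±1 (not J=0↔0): J: 1 → 1, ΔJ = +0 — ok.
ΔL = 0, ±1 (not L=0↔0): L: 0 → 0, ΔL = +0 — fails.
Parity must change: even → odd — ok.

the L=0 ↔ L=0 exclusion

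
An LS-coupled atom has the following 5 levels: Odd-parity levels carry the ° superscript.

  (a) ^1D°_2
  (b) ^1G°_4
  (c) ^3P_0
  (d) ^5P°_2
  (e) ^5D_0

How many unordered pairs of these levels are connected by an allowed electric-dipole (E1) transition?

(a)–(b): forbidden (parity, ΔL, ΔJ).
(a)–(c): forbidden (ΔS, ΔJ).
(a)–(d): forbidden (parity, ΔS).
(a)–(e): forbidden (ΔS, ΔJ).
(b)–(c): forbidden (ΔS, ΔL, ΔJ).
(b)–(d): forbidden (parity, ΔS, ΔL, ΔJ).
(b)–(e): forbidden (ΔS, ΔL, ΔJ).
(c)–(d): forbidden (ΔS, ΔJ).
(c)–(e): forbidden (parity, ΔS, ΔJ).
(d)–(e): forbidden (ΔJ).
Allowed pairs: 0 of 10.

0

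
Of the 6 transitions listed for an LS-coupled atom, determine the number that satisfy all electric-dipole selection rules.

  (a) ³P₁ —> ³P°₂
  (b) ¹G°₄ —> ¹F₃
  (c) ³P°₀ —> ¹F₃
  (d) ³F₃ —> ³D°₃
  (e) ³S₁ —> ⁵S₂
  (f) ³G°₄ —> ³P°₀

(a) allowed
(b) allowed
(c) forbidden (ΔS, ΔL, ΔJ fail)
(d) allowed
(e) forbidden (parity, ΔS, ΔL fail)
(f) forbidden (parity, ΔL, ΔJ fail)
Total allowed: 3 of 6.

3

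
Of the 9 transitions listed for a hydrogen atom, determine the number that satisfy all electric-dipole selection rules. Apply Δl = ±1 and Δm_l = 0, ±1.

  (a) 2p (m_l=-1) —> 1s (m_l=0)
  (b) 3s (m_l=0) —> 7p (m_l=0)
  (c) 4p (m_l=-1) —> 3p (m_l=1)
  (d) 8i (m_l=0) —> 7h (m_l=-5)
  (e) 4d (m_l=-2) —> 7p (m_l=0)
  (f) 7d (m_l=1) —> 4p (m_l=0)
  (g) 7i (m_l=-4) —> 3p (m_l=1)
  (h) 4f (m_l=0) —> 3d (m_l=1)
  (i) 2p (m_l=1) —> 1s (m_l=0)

5

(a) allowed
(b) allowed
(c) forbidden — Δl = +0 (E1 requires Δl = ±1); Δm_l = +2 (E1 requires Δm_l = 0, ±1)
(d) forbidden — Δm_l = -5 (E1 requires Δm_l = 0, ±1)
(e) forbidden — Δm_l = +2 (E1 requires Δm_l = 0, ±1)
(f) allowed
(g) forbidden — Δl = -5 (E1 requires Δl = ±1); Δm_l = +5 (E1 requires Δm_l = 0, ±1)
(h) allowed
(i) allowed
Total allowed: 5 of 9.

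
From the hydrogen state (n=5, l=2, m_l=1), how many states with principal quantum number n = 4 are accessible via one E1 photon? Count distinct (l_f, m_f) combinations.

5

E1 requires Δl = ±1, so l_f ∈ {1, 3}; with 0 ≤ l_f ≤ n_f−1 = 3, the allowed l_f values are {1, 3}.
For l_f = 1: m_f ∈ {m_i−1, m_i, m_i+1} ∩ [−1, 1] = {0, 1} → 2 states.
For l_f = 3: m_f ∈ {m_i−1, m_i, m_i+1} ∩ [−3, 3] = {0, 1, 2} → 3 states.
Total: 5.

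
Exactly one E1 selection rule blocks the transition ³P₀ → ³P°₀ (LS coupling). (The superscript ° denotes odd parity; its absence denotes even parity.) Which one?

the J=0 ↔ J=0 exclusion

Reading off the term symbols: S 1→1, L 1→1, J 0→0, parity even→odd.
Parity must change: even → odd — ok.
ΔS = 0: S: 1 → 1 — ok.
ΔL = 0, ±1 (not L=0↔0): L: 1 → 1, ΔL = +0 — ok.
ΔJ = 0, ±1 (not J=0↔0): J: 0 → 0, ΔJ = +0 — fails.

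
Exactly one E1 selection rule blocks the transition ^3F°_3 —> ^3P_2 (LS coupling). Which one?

Parity must change: odd → even — satisfied.
ΔS = 0: S: 1 → 1 — satisfied.
ΔL = 0, ±1 (not L=0↔0): L: 3 → 1, ΔL = -2 — violated.
ΔJ = 0, ±1 (not J=0↔0): J: 3 → 2, ΔJ = -1 — satisfied.

the ΔL = 0, ±1 rule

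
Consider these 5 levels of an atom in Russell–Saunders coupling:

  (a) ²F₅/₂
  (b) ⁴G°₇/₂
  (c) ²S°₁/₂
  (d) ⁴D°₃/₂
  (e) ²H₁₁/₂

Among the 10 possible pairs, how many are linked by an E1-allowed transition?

(a)–(b): forbidden (ΔS).
(a)–(c): forbidden (ΔL, ΔJ).
(a)–(d): forbidden (ΔS).
(a)–(e): forbidden (parity, ΔL, ΔJ).
(b)–(c): forbidden (parity, ΔS, ΔL, ΔJ).
(b)–(d): forbidden (parity, ΔL, ΔJ).
(b)–(e): forbidden (ΔS, ΔJ).
(c)–(d): forbidden (parity, ΔS, ΔL).
(c)–(e): forbidden (ΔL, ΔJ).
(d)–(e): forbidden (ΔS, ΔL, ΔJ).
Allowed pairs: 0 of 10.

0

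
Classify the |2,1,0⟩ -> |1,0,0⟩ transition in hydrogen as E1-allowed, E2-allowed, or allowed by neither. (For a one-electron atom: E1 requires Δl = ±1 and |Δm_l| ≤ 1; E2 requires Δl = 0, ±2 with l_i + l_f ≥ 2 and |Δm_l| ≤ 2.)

E1

Δl = 0 − 1 = -1; l_i + l_f = 1.
Δm_l = +0.
E1 (Δl = ±1, |Δm_l| ≤ 1): satisfied.
E2 (Δl = 0,±2, l_i+l_f ≥ 2, |Δm_l| ≤ 2): not satisfied.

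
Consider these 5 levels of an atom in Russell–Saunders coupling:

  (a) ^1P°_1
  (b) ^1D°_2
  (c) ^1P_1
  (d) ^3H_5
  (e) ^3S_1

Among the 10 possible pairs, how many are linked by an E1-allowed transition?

2

(a)–(b): forbidden (parity).
(a)–(c): allowed.
(a)–(d): forbidden (ΔS, ΔL, ΔJ).
(a)–(e): forbidden (ΔS).
(b)–(c): allowed.
(b)–(d): forbidden (ΔS, ΔL, ΔJ).
(b)–(e): forbidden (ΔS, ΔL).
(c)–(d): forbidden (parity, ΔS, ΔL, ΔJ).
(c)–(e): forbidden (parity, ΔS).
(d)–(e): forbidden (parity, ΔL, ΔJ).
Allowed pairs: 2 of 10.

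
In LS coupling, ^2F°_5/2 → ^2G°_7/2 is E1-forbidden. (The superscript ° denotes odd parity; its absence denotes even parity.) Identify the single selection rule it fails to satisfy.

parity

Parity must change: odd → odd — violated.
ΔS = 0: S: 1/2 → 1/2 — satisfied.
ΔL = 0, ±1 (not L=0↔0): L: 3 → 4, ΔL = +1 — satisfied.
ΔJ = 0, ±1 (not J=0↔0): J: 5/2 → 7/2, ΔJ = +1 — satisfied.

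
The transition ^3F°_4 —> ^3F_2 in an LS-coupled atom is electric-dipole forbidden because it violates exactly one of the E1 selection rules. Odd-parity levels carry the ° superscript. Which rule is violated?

Reading off the term symbols: S 1→1, L 3→3, J 4→2, parity odd→even.
ΔS = 0: S: 1 → 1 — passes.
Parity must change: odd → even — passes.
ΔL = 0, ±1 (not L=0↔0): L: 3 → 3, ΔL = +0 — passes.
ΔJ = 0, ±1 (not J=0↔0): J: 4 → 2, ΔJ = -2 — fails.

the ΔJ = 0, ±1 rule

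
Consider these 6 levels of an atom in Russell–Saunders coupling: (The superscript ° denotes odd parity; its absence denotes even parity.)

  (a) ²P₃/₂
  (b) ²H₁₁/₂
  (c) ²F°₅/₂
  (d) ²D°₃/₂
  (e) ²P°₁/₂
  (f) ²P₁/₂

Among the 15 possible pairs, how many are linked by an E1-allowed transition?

(a)–(b): forbidden (parity, ΔL, ΔJ).
(a)–(c): forbidden (ΔL).
(a)–(d): allowed.
(a)–(e): allowed.
(a)–(f): forbidden (parity).
(b)–(c): forbidden (ΔL, ΔJ).
(b)–(d): forbidden (ΔL, ΔJ).
(b)–(e): forbidden (ΔL, ΔJ).
(b)–(f): forbidden (parity, ΔL, ΔJ).
(c)–(d): forbidden (parity).
(c)–(e): forbidden (parity, ΔL, ΔJ).
(c)–(f): forbidden (ΔL, ΔJ).
(d)–(e): forbidden (parity).
(d)–(f): allowed.
(e)–(f): allowed.
Allowed pairs: 4 of 15.

4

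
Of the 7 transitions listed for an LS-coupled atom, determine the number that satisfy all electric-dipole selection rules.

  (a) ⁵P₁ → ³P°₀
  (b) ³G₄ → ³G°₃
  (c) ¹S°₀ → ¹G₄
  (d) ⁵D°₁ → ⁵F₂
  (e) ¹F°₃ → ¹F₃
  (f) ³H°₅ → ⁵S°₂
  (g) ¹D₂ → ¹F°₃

(a) forbidden (ΔS fails)
(b) allowed
(c) forbidden (ΔL, ΔJ fail)
(d) allowed
(e) allowed
(f) forbidden (parity, ΔS, ΔL, ΔJ fail)
(g) allowed
Total allowed: 4 of 7.

4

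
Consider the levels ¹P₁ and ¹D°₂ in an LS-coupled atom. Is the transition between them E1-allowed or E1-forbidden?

allowed

Parity must change: even → odd — passes.
ΔS = 0: S: 0 → 0 — passes.
ΔL = 0, ±1 (not L=0↔0): L: 1 → 2, ΔL = +1 — passes.
ΔJ = 0, ±1 (not J=0↔0): J: 1 → 2, ΔJ = +1 — passes.
All four E1 rules are satisfied.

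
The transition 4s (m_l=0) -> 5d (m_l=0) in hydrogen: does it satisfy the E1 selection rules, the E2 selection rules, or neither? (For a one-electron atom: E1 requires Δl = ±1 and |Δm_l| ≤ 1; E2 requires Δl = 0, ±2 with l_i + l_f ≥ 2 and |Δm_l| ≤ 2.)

E2

Δl = 2 − 0 = +2; l_i + l_f = 2.
Δm_l = +0.
E1 (Δl = ±1, |Δm_l| ≤ 1): not satisfied.
E2 (Δl = 0,±2, l_i+l_f ≥ 2, |Δm_l| ≤ 2): satisfied.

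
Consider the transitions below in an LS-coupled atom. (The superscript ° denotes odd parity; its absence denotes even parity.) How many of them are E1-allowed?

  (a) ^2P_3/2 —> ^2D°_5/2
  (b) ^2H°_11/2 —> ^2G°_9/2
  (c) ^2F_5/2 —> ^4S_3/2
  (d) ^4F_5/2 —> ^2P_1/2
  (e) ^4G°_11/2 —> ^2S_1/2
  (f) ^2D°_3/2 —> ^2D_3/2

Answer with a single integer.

2

(a) allowed
(b) forbidden (parity fails)
(c) forbidden (parity, ΔS, ΔL fail)
(d) forbidden (parity, ΔS, ΔL, ΔJ fail)
(e) forbidden (ΔS, ΔL, ΔJ fail)
(f) allowed
Total allowed: 2 of 6.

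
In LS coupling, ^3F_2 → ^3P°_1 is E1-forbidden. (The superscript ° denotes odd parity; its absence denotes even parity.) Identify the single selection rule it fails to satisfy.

Initial level: S=1, L=3, J=2, parity even. Final level: S=1, L=1, J=1, parity odd.
Parity must change: even → odd — ✓.
ΔS = 0: S: 1 → 1 — ✓.
ΔL = 0, ±1 (not L=0↔0): L: 3 → 1, ΔL = -2 — ✗.
ΔJ = 0, ±1 (not J=0↔0): J: 2 → 1, ΔJ = -1 — ✓.

the ΔL = 0, ±1 rule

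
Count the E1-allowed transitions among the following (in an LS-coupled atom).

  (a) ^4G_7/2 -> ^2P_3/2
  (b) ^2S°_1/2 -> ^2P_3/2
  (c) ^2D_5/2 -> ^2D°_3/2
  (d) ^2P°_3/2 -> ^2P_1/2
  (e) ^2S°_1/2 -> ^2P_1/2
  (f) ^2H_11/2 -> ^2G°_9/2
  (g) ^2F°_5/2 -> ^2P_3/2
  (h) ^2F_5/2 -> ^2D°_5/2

6

(a) forbidden (parity, ΔS, ΔL, ΔJ fail)
(b) allowed
(c) allowed
(d) allowed
(e) allowed
(f) allowed
(g) forbidden (ΔL fails)
(h) allowed
Total allowed: 6 of 8.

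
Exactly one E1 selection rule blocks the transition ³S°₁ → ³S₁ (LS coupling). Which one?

the L=0 ↔ L=0 exclusion

Parity must change: odd → even — ok.
ΔS = 0: S: 1 → 1 — ok.
ΔL = 0, ±1 (not L=0↔0): L: 0 → 0, ΔL = +0 — fails.
ΔJ = 0, ±1 (not J=0↔0): J: 1 → 1, ΔJ = +0 — ok.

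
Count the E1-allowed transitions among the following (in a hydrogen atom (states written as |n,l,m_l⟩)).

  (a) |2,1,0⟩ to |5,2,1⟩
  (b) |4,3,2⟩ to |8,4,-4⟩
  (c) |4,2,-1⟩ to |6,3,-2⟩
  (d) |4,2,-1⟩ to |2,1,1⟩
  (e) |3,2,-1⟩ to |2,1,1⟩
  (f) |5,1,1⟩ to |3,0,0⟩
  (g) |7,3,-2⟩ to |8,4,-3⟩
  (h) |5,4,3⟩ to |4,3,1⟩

(a) allowed
(b) forbidden — Δm_l = -6 (E1 requires Δm_l = 0, ±1)
(c) allowed
(d) forbidden — Δm_l = +2 (E1 requires Δm_l = 0, ±1)
(e) forbidden — Δm_l = +2 (E1 requires Δm_l = 0, ±1)
(f) allowed
(g) allowed
(h) forbidden — Δm_l = -2 (E1 requires Δm_l = 0, ±1)
Total allowed: 4 of 8.

4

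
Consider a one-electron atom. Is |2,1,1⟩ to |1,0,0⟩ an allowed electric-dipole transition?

Δl = 0 − 1 = -1; the E1 rule Δl = ±1 is ok.
m_l: 1 → 0 (Δm_l = -1). |Δm_l| ≤ 1 ok.
All E1 selection rules are satisfied.

allowed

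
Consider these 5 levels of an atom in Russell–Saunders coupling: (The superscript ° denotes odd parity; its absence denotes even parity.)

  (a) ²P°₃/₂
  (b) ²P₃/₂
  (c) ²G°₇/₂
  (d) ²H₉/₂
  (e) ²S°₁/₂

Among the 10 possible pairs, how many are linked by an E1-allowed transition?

(a)–(b): allowed.
(a)–(c): forbidden (parity, ΔL, ΔJ).
(a)–(d): forbidden (ΔL, ΔJ).
(a)–(e): forbidden (parity).
(b)–(c): forbidden (ΔL, ΔJ).
(b)–(d): forbidden (parity, ΔL, ΔJ).
(b)–(e): allowed.
(c)–(d): allowed.
(c)–(e): forbidden (parity, ΔL, ΔJ).
(d)–(e): forbidden (ΔL, ΔJ).
Allowed pairs: 3 of 10.

3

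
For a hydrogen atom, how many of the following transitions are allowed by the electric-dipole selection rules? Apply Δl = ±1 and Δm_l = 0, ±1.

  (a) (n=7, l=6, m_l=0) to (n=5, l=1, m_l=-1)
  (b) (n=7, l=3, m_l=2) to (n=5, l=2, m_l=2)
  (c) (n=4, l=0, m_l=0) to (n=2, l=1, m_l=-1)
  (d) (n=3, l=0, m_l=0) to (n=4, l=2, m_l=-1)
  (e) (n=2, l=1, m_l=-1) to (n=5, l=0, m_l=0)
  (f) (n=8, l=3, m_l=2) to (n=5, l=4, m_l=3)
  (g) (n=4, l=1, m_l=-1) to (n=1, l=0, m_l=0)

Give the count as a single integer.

5

(a) forbidden — Δl = -5 (E1 requires Δl = ±1)
(b) allowed
(c) allowed
(d) forbidden — Δl = +2 (E1 requires Δl = ±1)
(e) allowed
(f) allowed
(g) allowed
Total allowed: 5 of 7.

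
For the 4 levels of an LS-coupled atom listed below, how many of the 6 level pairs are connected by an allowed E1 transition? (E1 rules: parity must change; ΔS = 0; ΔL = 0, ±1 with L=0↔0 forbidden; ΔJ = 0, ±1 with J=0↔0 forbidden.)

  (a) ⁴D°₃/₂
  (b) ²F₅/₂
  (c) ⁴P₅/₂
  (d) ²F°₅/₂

(a)–(b): forbidden (ΔS).
(a)–(c): allowed.
(a)–(d): forbidden (parity, ΔS).
(b)–(c): forbidden (parity, ΔS, ΔL).
(b)–(d): allowed.
(c)–(d): forbidden (ΔS, ΔL).
Allowed pairs: 2 of 6.

2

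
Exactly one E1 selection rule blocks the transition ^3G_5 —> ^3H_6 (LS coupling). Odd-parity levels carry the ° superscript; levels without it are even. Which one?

parity

ΔJ = 0, ±1 (not J=0↔0): J: 5 → 6, ΔJ = +1 — satisfied.
ΔL = 0, ±1 (not L=0↔0): L: 4 → 5, ΔL = +1 — satisfied.
ΔS = 0: S: 1 → 1 — satisfied.
Parity must change: even → even — violated.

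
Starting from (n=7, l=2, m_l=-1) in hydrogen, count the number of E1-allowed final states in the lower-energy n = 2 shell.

2

E1 requires Δl = ±1, so l_f ∈ {1, 3}; with 0 ≤ l_f ≤ n_f−1 = 1, the allowed l_f values are {1}.
For l_f = 1: m_f ∈ {m_i−1, m_i, m_i+1} ∩ [−1, 1] = {-1, 0} → 2 states.
Total: 2.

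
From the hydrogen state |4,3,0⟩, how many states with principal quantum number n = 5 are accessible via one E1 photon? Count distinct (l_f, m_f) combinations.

E1 requires Δl = ±1, so l_f ∈ {2, 4}; with 0 ≤ l_f ≤ n_f−1 = 4, the allowed l_f values are {2, 4}.
For l_f = 2: m_f ∈ {m_i−1, m_i, m_i+1} ∩ [−2, 2] = {-1, 0, 1} → 3 states.
For l_f = 4: m_f ∈ {m_i−1, m_i, m_i+1} ∩ [−4, 4] = {-1, 0, 1} → 3 states.
Total: 6.

6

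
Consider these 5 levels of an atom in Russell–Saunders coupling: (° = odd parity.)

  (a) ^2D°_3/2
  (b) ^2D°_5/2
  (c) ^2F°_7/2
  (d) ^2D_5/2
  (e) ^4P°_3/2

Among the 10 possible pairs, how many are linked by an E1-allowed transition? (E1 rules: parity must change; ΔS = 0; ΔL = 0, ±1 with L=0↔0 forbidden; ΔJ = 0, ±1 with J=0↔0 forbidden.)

3

(a)–(b): forbidden (parity).
(a)–(c): forbidden (parity, ΔJ).
(a)–(d): allowed.
(a)–(e): forbidden (parity, ΔS).
(b)–(c): forbidden (parity).
(b)–(d): allowed.
(b)–(e): forbidden (parity, ΔS).
(c)–(d): allowed.
(c)–(e): forbidden (parity, ΔS, ΔL, ΔJ).
(d)–(e): forbidden (ΔS).
Allowed pairs: 3 of 10.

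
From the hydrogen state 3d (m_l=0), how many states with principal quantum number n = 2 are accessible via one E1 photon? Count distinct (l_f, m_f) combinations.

3

E1 requires Δl = ±1, so l_f ∈ {1, 3}; with 0 ≤ l_f ≤ n_f−1 = 1, the allowed l_f values are {1}.
For l_f = 1: m_f ∈ {m_i−1, m_i, m_i+1} ∩ [−1, 1] = {-1, 0, 1} → 3 states.
Total: 3.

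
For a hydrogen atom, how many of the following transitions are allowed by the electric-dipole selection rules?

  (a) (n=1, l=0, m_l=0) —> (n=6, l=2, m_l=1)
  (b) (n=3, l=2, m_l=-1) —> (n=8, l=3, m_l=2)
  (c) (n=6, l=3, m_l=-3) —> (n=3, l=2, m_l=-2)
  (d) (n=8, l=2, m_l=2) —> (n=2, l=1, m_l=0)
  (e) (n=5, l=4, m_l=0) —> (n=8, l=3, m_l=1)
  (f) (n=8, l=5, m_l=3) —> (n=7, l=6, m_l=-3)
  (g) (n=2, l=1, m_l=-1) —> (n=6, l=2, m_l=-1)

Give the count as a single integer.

(a) forbidden — Δl = +2 (E1 requires Δl = ±1)
(b) forbidden — Δm_l = +3 (E1 requires Δm_l = 0, ±1)
(c) allowed
(d) forbidden — Δm_l = -2 (E1 requires Δm_l = 0, ±1)
(e) allowed
(f) forbidden — Δm_l = -6 (E1 requires Δm_l = 0, ±1)
(g) allowed
Total allowed: 3 of 7.

3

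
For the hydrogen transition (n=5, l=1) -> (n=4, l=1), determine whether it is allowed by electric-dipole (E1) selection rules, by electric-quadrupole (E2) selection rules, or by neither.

E2

Δl = 1 − 1 = +0; l_i + l_f = 2.
E1 (Δl = ±1): not satisfied.
E2 (Δl = 0,±2, l_i+l_f ≥ 2): satisfied.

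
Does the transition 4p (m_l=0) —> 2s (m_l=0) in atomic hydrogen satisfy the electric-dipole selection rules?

Δl = 0 − 1 = -1; the E1 rule Δl = ±1 is ok.
Δm_l = 0 − (0) = +0. E1 requires Δm_l = 0, ±1: ok.
All E1 selection rules are satisfied.

allowed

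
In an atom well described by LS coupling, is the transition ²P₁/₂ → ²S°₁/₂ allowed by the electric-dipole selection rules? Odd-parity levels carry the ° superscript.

allowed

Parity must change: even → odd — ✓.
ΔS = 0: S: 1/2 → 1/2 — ✓.
ΔL = 0, ±1 (not L=0↔0): L: 1 → 0, ΔL = -1 — ✓.
ΔJ = 0, ±1 (not J=0↔0): J: 1/2 → 1/2, ΔJ = +0 — ✓.
All four E1 rules are satisfied.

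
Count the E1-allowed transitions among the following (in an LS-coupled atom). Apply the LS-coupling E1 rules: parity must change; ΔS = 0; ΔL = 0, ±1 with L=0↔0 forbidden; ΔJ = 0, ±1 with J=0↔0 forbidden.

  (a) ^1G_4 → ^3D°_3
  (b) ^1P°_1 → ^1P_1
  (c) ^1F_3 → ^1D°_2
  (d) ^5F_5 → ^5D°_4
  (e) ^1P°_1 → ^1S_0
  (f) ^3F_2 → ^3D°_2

5

(a) forbidden (ΔS, ΔL fail)
(b) allowed
(c) allowed
(d) allowed
(e) allowed
(f) allowed
Total allowed: 5 of 6.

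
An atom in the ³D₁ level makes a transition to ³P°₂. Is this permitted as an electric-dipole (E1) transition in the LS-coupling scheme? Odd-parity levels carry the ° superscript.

Reading off the term symbols: S 1→1, L 2→1, J 1→2, parity even→odd.
Parity must change: even → odd — ✓.
ΔS = 0: S: 1 → 1 — ✓.
ΔL = 0, ±1 (not L=0↔0): L: 2 → 1, ΔL = -1 — ✓.
ΔJ = 0, ±1 (not J=0↔0): J: 1 → 2, ΔJ = +1 — ✓.
All four E1 rules are satisfied.

allowed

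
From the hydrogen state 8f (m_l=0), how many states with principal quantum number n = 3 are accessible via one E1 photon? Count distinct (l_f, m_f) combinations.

3

E1 requires Δl = ±1, so l_f ∈ {2, 4}; with 0 ≤ l_f ≤ n_f−1 = 2, the allowed l_f values are {2}.
For l_f = 2: m_f ∈ {m_i−1, m_i, m_i+1} ∩ [−2, 2] = {-1, 0, 1} → 3 states.
Total: 3.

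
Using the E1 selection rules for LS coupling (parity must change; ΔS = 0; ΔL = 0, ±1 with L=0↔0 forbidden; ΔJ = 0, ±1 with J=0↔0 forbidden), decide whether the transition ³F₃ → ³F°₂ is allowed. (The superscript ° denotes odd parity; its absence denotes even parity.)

allowed

Initial level: S=1, L=3, J=3, parity even. Final level: S=1, L=3, J=2, parity odd.
Parity must change: even → odd — ✓.
ΔS = 0: S: 1 → 1 — ✓.
ΔL = 0, ±1 (not L=0↔0): L: 3 → 3, ΔL = +0 — ✓.
ΔJ = 0, ±1 (not J=0↔0): J: 3 → 2, ΔJ = -1 — ✓.
All four E1 rules are satisfied.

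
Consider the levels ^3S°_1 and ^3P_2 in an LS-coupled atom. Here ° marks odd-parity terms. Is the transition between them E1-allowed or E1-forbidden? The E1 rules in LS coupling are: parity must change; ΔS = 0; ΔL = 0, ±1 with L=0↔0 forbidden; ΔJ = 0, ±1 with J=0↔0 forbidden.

allowed

Reading off the term symbols: S 1→1, L 0→1, J 1→2, parity odd→even.
Parity must change: odd → even — passes.
ΔS = 0: S: 1 → 1 — passes.
ΔL = 0, ±1 (not L=0↔0): L: 0 → 1, ΔL = +1 — passes.
ΔJ = 0, ±1 (not J=0↔0): J: 1 → 2, ΔJ = +1 — passes.
All four E1 rules are satisfied.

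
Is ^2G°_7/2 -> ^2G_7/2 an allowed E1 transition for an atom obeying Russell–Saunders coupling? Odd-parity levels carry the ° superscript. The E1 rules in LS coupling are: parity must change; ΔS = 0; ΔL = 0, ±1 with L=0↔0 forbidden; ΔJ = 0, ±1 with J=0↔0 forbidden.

allowed

Initial level: S=1/2, L=4, J=7/2, parity odd. Final level: S=1/2, L=4, J=7/2, parity even.
Parity must change: odd → even — satisfied.
ΔS = 0: S: 1/2 → 1/2 — satisfied.
ΔL = 0, ±1 (not L=0↔0): L: 4 → 4, ΔL = +0 — satisfied.
ΔJ = 0, ±1 (not J=0↔0): J: 7/2 → 7/2, ΔJ = +0 — satisfied.
All four E1 rules are satisfied.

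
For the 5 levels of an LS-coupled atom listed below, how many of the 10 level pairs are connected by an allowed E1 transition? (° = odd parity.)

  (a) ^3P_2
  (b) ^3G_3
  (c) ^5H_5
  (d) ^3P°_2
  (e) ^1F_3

(a)–(b): forbidden (parity, ΔL).
(a)–(c): forbidden (parity, ΔS, ΔL, ΔJ).
(a)–(d): allowed.
(a)–(e): forbidden (parity, ΔS, ΔL).
(b)–(c): forbidden (parity, ΔS, ΔJ).
(b)–(d): forbidden (ΔL).
(b)–(e): forbidden (parity, ΔS).
(c)–(d): forbidden (ΔS, ΔL, ΔJ).
(c)–(e): forbidden (parity, ΔS, ΔL, ΔJ).
(d)–(e): forbidden (ΔS, ΔL).
Allowed pairs: 1 of 10.

1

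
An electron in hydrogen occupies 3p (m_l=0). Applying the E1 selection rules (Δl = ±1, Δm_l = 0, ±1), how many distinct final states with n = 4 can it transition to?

E1 requires Δl = ±1, so l_f ∈ {0, 2}; with 0 ≤ l_f ≤ n_f−1 = 3, the allowed l_f values are {0, 2}.
For l_f = 0: m_f ∈ {m_i−1, m_i, m_i+1} ∩ [−0, 0] = {0} → 1 state.
For l_f = 2: m_f ∈ {m_i−1, m_i, m_i+1} ∩ [−2, 2] = {-1, 0, 1} → 3 states.
Total: 4.

4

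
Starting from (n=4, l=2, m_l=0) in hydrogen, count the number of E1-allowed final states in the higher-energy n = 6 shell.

6

E1 requires Δl = ±1, so l_f ∈ {1, 3}; with 0 ≤ l_f ≤ n_f−1 = 5, the allowed l_f values are {1, 3}.
For l_f = 1: m_f ∈ {m_i−1, m_i, m_i+1} ∩ [−1, 1] = {-1, 0, 1} → 3 states.
For l_f = 3: m_f ∈ {m_i−1, m_i, m_i+1} ∩ [−3, 3] = {-1, 0, 1} → 3 states.
Total: 6.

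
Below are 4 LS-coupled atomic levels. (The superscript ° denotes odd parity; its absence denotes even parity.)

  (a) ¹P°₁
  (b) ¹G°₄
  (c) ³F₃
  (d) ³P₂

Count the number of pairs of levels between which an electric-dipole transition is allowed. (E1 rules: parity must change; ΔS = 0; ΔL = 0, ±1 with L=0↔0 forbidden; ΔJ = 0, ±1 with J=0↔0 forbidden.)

(a)–(b): forbidden (parity, ΔL, ΔJ).
(a)–(c): forbidden (ΔS, ΔL, ΔJ).
(a)–(d): forbidden (ΔS).
(b)–(c): forbidden (ΔS).
(b)–(d): forbidden (ΔS, ΔL, ΔJ).
(c)–(d): forbidden (parity, ΔL).
Allowed pairs: 0 of 6.

0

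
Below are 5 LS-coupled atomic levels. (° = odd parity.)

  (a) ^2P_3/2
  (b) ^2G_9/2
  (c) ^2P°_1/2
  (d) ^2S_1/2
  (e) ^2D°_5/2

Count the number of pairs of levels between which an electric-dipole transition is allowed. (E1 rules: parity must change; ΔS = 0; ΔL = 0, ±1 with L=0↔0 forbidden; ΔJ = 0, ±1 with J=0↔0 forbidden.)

(a)–(b): forbidden (parity, ΔL, ΔJ).
(a)–(c): allowed.
(a)–(d): forbidden (parity).
(a)–(e): allowed.
(b)–(c): forbidden (ΔL, ΔJ).
(b)–(d): forbidden (parity, ΔL, ΔJ).
(b)–(e): forbidden (ΔL, ΔJ).
(c)–(d): allowed.
(c)–(e): forbidden (parity, ΔJ).
(d)–(e): forbidden (ΔL, ΔJ).
Allowed pairs: 3 of 10.

3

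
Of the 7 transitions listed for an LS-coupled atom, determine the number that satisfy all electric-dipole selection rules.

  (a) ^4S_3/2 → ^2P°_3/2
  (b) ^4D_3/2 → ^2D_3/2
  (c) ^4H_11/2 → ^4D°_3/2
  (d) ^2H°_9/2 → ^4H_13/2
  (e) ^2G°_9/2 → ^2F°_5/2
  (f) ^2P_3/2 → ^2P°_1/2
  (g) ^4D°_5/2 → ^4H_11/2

1

(a) forbidden (ΔS fails)
(b) forbidden (parity, ΔS fail)
(c) forbidden (ΔL, ΔJ fail)
(d) forbidden (ΔS, ΔJ fail)
(e) forbidden (parity, ΔJ fail)
(f) allowed
(g) forbidden (ΔL, ΔJ fail)
Total allowed: 1 of 7.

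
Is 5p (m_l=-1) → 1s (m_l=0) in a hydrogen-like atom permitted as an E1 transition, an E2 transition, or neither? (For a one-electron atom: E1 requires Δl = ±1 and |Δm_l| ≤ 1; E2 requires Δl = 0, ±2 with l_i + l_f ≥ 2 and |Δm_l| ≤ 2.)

Δl = 0 − 1 = -1; l_i + l_f = 1.
Δm_l = +1.
E1 (Δl = ±1, |Δm_l| ≤ 1): satisfied.
E2 (Δl = 0,±2, l_i+l_f ≥ 2, |Δm_l| ≤ 2): not satisfied.

E1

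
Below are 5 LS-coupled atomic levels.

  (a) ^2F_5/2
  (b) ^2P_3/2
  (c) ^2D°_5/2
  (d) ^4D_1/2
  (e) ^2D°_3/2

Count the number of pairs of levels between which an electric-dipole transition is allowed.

(a)–(b): forbidden (parity, ΔL).
(a)–(c): allowed.
(a)–(d): forbidden (parity, ΔS, ΔJ).
(a)–(e): allowed.
(b)–(c): allowed.
(b)–(d): forbidden (parity, ΔS).
(b)–(e): allowed.
(c)–(d): forbidden (ΔS, ΔJ).
(c)–(e): forbidden (parity).
(d)–(e): forbidden (ΔS).
Allowed pairs: 4 of 10.

4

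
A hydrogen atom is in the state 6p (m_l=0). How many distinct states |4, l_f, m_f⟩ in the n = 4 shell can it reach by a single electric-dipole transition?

E1 requires Δl = ±1, so l_f ∈ {0, 2}; with 0 ≤ l_f ≤ n_f−1 = 3, the allowed l_f values are {0, 2}.
For l_f = 0: m_f ∈ {m_i−1, m_i, m_i+1} ∩ [−0, 0] = {0} → 1 state.
For l_f = 2: m_f ∈ {m_i−1, m_i, m_i+1} ∩ [−2, 2] = {-1, 0, 1} → 3 states.
Total: 4.

4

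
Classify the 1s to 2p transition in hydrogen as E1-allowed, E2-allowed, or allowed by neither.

E1

Δl = 1 − 0 = +1; l_i + l_f = 1.
E1 (Δl = ±1): satisfied.
E2 (Δl = 0,±2, l_i+l_f ≥ 2): not satisfied.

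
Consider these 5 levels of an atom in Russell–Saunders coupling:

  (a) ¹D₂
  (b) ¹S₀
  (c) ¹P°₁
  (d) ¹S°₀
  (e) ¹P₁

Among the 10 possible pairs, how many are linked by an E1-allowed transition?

4

(a)–(b): forbidden (parity, ΔL, ΔJ).
(a)–(c): allowed.
(a)–(d): forbidden (ΔL, ΔJ).
(a)–(e): forbidden (parity).
(b)–(c): allowed.
(b)–(d): forbidden (ΔL, ΔJ).
(b)–(e): forbidden (parity).
(c)–(d): forbidden (parity).
(c)–(e): allowed.
(d)–(e): allowed.
Allowed pairs: 4 of 10.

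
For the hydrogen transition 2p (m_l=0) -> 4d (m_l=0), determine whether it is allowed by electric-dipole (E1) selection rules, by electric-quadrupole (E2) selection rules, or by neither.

E1

Δl = 2 − 1 = +1; l_i + l_f = 3.
Δm_l = +0.
E1 (Δl = ±1, |Δm_l| ≤ 1): satisfied.
E2 (Δl = 0,±2, l_i+l_f ≥ 2, |Δm_l| ≤ 2): not satisfied.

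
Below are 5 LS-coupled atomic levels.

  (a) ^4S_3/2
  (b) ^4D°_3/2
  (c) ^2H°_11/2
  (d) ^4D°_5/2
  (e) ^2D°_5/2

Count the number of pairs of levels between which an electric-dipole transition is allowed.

0

(a)–(b): forbidden (ΔL).
(a)–(c): forbidden (ΔS, ΔL, ΔJ).
(a)–(d): forbidden (ΔL).
(a)–(e): forbidden (ΔS, ΔL).
(b)–(c): forbidden (parity, ΔS, ΔL, ΔJ).
(b)–(d): forbidden (parity).
(b)–(e): forbidden (parity, ΔS).
(c)–(d): forbidden (parity, ΔS, ΔL, ΔJ).
(c)–(e): forbidden (parity, ΔL, ΔJ).
(d)–(e): forbidden (parity, ΔS).
Allowed pairs: 0 of 10.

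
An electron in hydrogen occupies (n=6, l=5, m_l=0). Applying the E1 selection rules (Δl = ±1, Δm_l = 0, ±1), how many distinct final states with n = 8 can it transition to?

E1 requires Δl = ±1, so l_f ∈ {4, 6}; with 0 ≤ l_f ≤ n_f−1 = 7, the allowed l_f values are {4, 6}.
For l_f = 4: m_f ∈ {m_i−1, m_i, m_i+1} ∩ [−4, 4] = {-1, 0, 1} → 3 states.
For l_f = 6: m_f ∈ {m_i−1, m_i, m_i+1} ∩ [−6, 6] = {-1, 0, 1} → 3 states.
Total: 6.

6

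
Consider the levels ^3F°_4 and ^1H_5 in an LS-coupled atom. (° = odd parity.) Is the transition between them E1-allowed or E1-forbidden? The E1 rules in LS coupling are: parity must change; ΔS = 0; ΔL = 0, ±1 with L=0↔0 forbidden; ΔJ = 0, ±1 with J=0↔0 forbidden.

forbidden

Parity must change: odd → even — ✓.
ΔS = 0: S: 1 → 0 — ✗.
ΔL = 0, ±1 (not L=0↔0): L: 3 → 5, ΔL = +2 — ✗.
ΔJ = 0, ±1 (not J=0↔0): J: 4 → 5, ΔJ = +1 — ✓.
Rule(s) violated: ΔS, ΔL.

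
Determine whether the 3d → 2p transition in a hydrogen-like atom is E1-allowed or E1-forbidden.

allowed

l: 2 → 1 (Δl = -1). Δl = ±1 ✓.
All E1 selection rules are satisfied.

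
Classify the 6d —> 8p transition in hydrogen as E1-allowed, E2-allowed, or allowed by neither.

E1

Δl = 1 − 2 = -1; l_i + l_f = 3.
E1 (Δl = ±1): satisfied.
E2 (Δl = 0,±2, l_i+l_f ≥ 2): not satisfied.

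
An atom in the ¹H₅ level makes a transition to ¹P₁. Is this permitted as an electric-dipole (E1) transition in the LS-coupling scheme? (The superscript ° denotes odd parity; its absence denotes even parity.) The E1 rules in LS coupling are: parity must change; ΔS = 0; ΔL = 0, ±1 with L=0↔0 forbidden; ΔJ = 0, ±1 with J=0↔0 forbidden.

forbidden

Parity must change: even → even — violated.
ΔS = 0: S: 0 → 0 — satisfied.
ΔL = 0, ±1 (not L=0↔0): L: 5 → 1, ΔL = -4 — violated.
ΔJ = 0, ±1 (not J=0↔0): J: 5 → 1, ΔJ = -4 — violated.
Rule(s) violated: parity, ΔL, ΔJ.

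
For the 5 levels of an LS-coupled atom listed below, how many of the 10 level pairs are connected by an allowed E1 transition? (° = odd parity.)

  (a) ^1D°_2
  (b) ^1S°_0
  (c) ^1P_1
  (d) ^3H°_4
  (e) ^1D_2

3

(a)–(b): forbidden (parity, ΔL, ΔJ).
(a)–(c): allowed.
(a)–(d): forbidden (parity, ΔS, ΔL, ΔJ).
(a)–(e): allowed.
(b)–(c): allowed.
(b)–(d): forbidden (parity, ΔS, ΔL, ΔJ).
(b)–(e): forbidden (ΔL, ΔJ).
(c)–(d): forbidden (ΔS, ΔL, ΔJ).
(c)–(e): forbidden (parity).
(d)–(e): forbidden (ΔS, ΔL, ΔJ).
Allowed pairs: 3 of 10.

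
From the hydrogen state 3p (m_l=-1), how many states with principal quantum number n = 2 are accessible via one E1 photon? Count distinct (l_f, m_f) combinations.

E1 requires Δl = ±1, so l_f ∈ {0, 2}; with 0 ≤ l_f ≤ n_f−1 = 1, the allowed l_f values are {0}.
For l_f = 0: m_f ∈ {m_i−1, m_i, m_i+1} ∩ [−0, 0] = {0} → 1 state.
Total: 1.

1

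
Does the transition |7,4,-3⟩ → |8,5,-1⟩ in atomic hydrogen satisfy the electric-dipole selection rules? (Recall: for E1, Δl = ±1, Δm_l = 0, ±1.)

forbidden

l: 4 → 5 (Δl = +1). Δl = ±1 ✓.
Δm_l = -1 − (-3) = +2. E1 requires Δm_l = 0, ±1: ✗.
The transition is electric-dipole forbidden.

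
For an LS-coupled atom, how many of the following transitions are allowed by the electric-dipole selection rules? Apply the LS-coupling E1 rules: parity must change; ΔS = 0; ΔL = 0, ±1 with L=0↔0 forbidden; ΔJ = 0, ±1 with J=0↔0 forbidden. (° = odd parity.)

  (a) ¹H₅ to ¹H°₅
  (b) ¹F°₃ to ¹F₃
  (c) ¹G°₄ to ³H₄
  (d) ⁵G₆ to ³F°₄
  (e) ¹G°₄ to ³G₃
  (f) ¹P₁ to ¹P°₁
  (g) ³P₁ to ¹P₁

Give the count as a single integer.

3

(a) allowed
(b) allowed
(c) forbidden (ΔS fails)
(d) forbidden (ΔS, ΔJ fail)
(e) forbidden (ΔS fails)
(f) allowed
(g) forbidden (parity, ΔS fail)
Total allowed: 3 of 7.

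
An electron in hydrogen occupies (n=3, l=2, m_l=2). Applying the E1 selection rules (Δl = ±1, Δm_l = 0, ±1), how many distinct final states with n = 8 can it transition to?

4

E1 requires Δl = ±1, so l_f ∈ {1, 3}; with 0 ≤ l_f ≤ n_f−1 = 7, the allowed l_f values are {1, 3}.
For l_f = 1: m_f ∈ {m_i−1, m_i, m_i+1} ∩ [−1, 1] = {1} → 1 state.
For l_f = 3: m_f ∈ {m_i−1, m_i, m_i+1} ∩ [−3, 3] = {1, 2, 3} → 3 states.
Total: 4.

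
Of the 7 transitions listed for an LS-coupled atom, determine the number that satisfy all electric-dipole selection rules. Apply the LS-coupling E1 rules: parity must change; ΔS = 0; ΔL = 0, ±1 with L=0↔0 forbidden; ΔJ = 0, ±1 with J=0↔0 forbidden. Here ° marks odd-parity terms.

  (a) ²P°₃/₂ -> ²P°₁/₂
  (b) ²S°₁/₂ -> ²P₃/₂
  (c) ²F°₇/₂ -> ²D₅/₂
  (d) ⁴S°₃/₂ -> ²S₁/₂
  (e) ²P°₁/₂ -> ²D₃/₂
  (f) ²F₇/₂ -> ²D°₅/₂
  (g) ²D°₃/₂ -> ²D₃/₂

5

(a) forbidden (parity fails)
(b) allowed
(c) allowed
(d) forbidden (ΔS, ΔL fail)
(e) allowed
(f) allowed
(g) allowed
Total allowed: 5 of 7.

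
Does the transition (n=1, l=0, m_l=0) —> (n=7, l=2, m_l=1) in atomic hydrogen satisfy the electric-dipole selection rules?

forbidden

Δl = 2 − 0 = +2; the E1 rule Δl = ±1 is ✗.
m_l: 0 → 1 (Δm_l = +1). |Δm_l| ≤ 1 ✓.
The transition is electric-dipole forbidden.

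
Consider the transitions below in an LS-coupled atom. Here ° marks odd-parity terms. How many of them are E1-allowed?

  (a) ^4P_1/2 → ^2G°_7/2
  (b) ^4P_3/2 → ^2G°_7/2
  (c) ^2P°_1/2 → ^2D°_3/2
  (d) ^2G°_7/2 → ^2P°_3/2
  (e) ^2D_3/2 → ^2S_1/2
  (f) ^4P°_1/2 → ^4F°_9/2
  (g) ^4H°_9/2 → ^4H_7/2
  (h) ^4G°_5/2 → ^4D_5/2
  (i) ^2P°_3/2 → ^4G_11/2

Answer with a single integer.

(a) forbidden (ΔS, ΔL, ΔJ fail)
(b) forbidden (ΔS, ΔL, ΔJ fail)
(c) forbidden (parity fails)
(d) forbidden (parity, ΔL, ΔJ fail)
(e) forbidden (parity, ΔL fail)
(f) forbidden (parity, ΔL, ΔJ fail)
(g) allowed
(h) forbidden (ΔL fails)
(i) forbidden (ΔS, ΔL, ΔJ fail)
Total allowed: 1 of 9.

1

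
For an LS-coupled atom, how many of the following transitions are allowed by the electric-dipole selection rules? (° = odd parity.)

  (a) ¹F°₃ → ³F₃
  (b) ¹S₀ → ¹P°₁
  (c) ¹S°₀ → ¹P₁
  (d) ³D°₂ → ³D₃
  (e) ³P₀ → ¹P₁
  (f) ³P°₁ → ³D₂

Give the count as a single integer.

4

(a) forbidden (ΔS fails)
(b) allowed
(c) allowed
(d) allowed
(e) forbidden (parity, ΔS fail)
(f) allowed
Total allowed: 4 of 6.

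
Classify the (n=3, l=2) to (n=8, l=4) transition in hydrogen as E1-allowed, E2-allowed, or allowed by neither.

E2

Δl = 4 − 2 = +2; l_i + l_f = 6.
E1 (Δl = ±1): not satisfied.
E2 (Δl = 0,±2, l_i+l_f ≥ 2): satisfied.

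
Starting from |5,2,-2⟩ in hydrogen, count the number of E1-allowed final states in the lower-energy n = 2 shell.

1

E1 requires Δl = ±1, so l_f ∈ {1, 3}; with 0 ≤ l_f ≤ n_f−1 = 1, the allowed l_f values are {1}.
For l_f = 1: m_f ∈ {m_i−1, m_i, m_i+1} ∩ [−1, 1] = {-1} → 1 state.
Total: 1.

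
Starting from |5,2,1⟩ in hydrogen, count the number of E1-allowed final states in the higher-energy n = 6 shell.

E1 requires Δl = ±1, so l_f ∈ {1, 3}; with 0 ≤ l_f ≤ n_f−1 = 5, the allowed l_f values are {1, 3}.
For l_f = 1: m_f ∈ {m_i−1, m_i, m_i+1} ∩ [−1, 1] = {0, 1} → 2 states.
For l_f = 3: m_f ∈ {m_i−1, m_i, m_i+1} ∩ [−3, 3] = {0, 1, 2} → 3 states.
Total: 5.

5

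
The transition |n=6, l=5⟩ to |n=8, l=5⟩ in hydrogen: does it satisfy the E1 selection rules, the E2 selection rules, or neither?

E2

Δl = 5 − 5 = +0; l_i + l_f = 10.
E1 (Δl = ±1): not satisfied.
E2 (Δl = 0,±2, l_i+l_f ≥ 2): satisfied.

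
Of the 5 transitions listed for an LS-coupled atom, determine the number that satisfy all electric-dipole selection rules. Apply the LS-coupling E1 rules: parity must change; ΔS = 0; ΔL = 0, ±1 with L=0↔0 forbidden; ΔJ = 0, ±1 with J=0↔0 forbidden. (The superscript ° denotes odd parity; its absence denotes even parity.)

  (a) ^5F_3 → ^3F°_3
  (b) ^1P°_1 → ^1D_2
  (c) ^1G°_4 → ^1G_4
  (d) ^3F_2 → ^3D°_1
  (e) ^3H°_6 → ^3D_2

(a) forbidden (ΔS fails)
(b) allowed
(c) allowed
(d) allowed
(e) forbidden (ΔL, ΔJ fail)
Total allowed: 3 of 5.

3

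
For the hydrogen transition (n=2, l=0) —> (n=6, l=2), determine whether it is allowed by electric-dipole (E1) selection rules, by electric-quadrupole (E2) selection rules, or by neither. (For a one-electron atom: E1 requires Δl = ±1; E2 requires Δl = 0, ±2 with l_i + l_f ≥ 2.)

Δl = 2 − 0 = +2; l_i + l_f = 2.
E1 (Δl = ±1): not satisfied.
E2 (Δl = 0,±2, l_i+l_f ≥ 2): satisfied.

E2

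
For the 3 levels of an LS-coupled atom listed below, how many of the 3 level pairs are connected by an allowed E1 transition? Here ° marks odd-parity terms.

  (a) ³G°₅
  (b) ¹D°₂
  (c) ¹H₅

(a)–(b): forbidden (parity, ΔS, ΔL, ΔJ).
(a)–(c): forbidden (ΔS).
(b)–(c): forbidden (ΔL, ΔJ).
Allowed pairs: 0 of 3.

0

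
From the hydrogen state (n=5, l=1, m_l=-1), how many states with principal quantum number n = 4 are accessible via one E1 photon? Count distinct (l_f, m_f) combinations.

4

E1 requires Δl = ±1, so l_f ∈ {0, 2}; with 0 ≤ l_f ≤ n_f−1 = 3, the allowed l_f values are {0, 2}.
For l_f = 0: m_f ∈ {m_i−1, m_i, m_i+1} ∩ [−0, 0] = {0} → 1 state.
For l_f = 2: m_f ∈ {m_i−1, m_i, m_i+1} ∩ [−2, 2] = {-2, -1, 0} → 3 states.
Total: 4.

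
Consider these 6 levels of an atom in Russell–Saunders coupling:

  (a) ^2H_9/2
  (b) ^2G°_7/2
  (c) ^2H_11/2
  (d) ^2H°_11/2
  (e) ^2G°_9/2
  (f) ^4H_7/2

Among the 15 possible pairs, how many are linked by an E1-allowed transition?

5

(a)–(b): allowed.
(a)–(c): forbidden (parity).
(a)–(d): allowed.
(a)–(e): allowed.
(a)–(f): forbidden (parity, ΔS).
(b)–(c): forbidden (ΔJ).
(b)–(d): forbidden (parity, ΔJ).
(b)–(e): forbidden (parity).
(b)–(f): forbidden (ΔS).
(c)–(d): allowed.
(c)–(e): allowed.
(c)–(f): forbidden (parity, ΔS, ΔJ).
(d)–(e): forbidden (parity).
(d)–(f): forbidden (ΔS, ΔJ).
(e)–(f): forbidden (ΔS).
Allowed pairs: 5 of 15.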